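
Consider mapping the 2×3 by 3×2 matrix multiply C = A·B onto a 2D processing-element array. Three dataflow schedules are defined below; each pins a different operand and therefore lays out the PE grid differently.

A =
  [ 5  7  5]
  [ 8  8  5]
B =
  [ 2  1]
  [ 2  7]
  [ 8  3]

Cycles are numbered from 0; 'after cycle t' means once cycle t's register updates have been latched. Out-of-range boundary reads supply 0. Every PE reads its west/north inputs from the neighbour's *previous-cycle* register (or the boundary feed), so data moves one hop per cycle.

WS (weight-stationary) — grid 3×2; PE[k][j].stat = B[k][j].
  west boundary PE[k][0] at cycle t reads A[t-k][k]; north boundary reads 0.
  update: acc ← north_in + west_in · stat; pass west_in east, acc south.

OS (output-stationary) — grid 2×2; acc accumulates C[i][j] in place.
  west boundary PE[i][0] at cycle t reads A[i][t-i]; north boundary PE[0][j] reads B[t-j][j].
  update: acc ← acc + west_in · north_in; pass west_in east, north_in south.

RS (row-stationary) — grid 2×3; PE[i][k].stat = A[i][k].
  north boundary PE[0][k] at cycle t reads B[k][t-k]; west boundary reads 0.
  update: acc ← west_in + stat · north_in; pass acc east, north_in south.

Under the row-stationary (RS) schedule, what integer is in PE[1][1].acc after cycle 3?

RS 2×3: PE[1][1] cycle-by-cycle (with neighbour feeds):
  c0 r0c1: 0 / 0 / 0
  c0 r1c0: 0 / 0 / 0
  c0 r1c1: 0 / 0 / 0
  c1 r0c1: 24 / 24 / 2
  c1 r1c0: 16 / 16 / 2
  c1 r1c1: 0 / 0 / 0
  c2 r0c1: 54 / 54 / 7
  c2 r1c0: 8 / 8 / 1
  c2 r1c1: 32 / 32 / 2
  c3 r0c1: 0 / 0 / 0
  c3 r1c0: 0 / 0 / 0
  c3 r1c1: 64 / 64 / 7

PE[1][1].acc = 64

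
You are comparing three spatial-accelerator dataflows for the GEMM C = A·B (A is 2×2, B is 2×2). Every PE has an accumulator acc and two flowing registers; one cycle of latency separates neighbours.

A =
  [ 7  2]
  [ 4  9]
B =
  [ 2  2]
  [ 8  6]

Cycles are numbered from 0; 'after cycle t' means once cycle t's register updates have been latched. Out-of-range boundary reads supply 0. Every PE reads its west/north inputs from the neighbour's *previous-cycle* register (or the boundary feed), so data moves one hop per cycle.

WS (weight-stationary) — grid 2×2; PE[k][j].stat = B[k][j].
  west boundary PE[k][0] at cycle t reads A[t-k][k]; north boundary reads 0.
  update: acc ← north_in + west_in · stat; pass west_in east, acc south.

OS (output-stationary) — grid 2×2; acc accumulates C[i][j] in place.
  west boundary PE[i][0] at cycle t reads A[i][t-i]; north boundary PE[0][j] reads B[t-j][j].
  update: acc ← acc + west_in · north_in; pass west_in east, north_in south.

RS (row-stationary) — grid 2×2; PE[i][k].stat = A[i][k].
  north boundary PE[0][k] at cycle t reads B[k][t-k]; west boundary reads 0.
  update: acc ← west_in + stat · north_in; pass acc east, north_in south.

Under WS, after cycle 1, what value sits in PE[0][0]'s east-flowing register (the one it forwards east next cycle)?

register = 4

Tracing WS — 2×2 array, target PE[0][0]:
  @0  [0,0]  acc 14  |  →7  ↓14
  @1  [0,0]  acc 8  |  →4  ↓8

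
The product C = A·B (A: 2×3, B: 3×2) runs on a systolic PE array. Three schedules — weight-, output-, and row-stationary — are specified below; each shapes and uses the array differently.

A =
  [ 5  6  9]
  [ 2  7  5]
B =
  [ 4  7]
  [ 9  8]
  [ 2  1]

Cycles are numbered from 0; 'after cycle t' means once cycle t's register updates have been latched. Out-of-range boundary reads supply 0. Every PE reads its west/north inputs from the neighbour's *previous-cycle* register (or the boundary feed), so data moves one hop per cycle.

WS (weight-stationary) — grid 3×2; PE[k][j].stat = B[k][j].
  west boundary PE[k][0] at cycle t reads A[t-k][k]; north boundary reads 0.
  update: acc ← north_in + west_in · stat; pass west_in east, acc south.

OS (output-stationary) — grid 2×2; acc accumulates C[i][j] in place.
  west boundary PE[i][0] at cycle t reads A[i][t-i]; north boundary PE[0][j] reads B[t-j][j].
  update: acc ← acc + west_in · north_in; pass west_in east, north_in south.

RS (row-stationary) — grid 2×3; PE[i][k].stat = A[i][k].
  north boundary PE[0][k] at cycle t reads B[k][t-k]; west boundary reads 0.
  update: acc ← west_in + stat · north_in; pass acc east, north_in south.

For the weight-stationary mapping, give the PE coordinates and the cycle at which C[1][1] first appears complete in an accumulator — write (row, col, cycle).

WS — PE[2][1] is where C[1][1] collects:
  c0 r2c1: 0 / 0 / 0
  c1 r2c1: 0 / 0 / 0
  c2 r2c1: 0 / 0 / 0
  c3 r2c1: 92 / 9 / 92
  c4 r2c1: 75 / 5 / 75

(row, col, cycle) = (2, 1, 4)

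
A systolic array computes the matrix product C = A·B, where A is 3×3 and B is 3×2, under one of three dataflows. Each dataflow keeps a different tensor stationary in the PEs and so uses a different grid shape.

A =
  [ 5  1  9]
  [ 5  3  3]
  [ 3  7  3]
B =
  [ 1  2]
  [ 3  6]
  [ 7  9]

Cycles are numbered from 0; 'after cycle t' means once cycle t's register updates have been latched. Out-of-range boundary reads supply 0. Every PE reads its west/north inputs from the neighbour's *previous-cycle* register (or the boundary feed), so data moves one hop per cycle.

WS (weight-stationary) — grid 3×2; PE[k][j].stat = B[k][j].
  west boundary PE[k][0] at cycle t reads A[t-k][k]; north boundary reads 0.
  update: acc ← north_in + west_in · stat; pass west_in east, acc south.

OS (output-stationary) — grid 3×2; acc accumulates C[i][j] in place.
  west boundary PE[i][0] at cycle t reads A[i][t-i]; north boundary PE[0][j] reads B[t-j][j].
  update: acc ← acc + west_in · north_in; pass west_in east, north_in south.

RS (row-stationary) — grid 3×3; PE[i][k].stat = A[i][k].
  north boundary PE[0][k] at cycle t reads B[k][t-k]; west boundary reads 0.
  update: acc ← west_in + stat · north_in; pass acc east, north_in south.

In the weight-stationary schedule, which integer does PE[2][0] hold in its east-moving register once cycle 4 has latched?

register = 3

WS (3×2). Following PE[2][0] plus its west/north inputs:
  cycle 0: PE[1][0] → acc 0, east 0, south 0
  cycle 0: PE[2][0] → acc 0, east 0, south 0
  cycle 1: PE[1][0] → acc 8, east 1, south 8
  cycle 1: PE[2][0] → acc 0, east 0, south 0
  cycle 2: PE[1][0] → acc 14, east 3, south 14
  cycle 2: PE[2][0] → acc 71, east 9, south 71
  cycle 3: PE[1][0] → acc 24, east 7, south 24
  cycle 3: PE[2][0] → acc 35, east 3, south 35
  cycle 4: PE[1][0] → acc 0, east 0, south 0
  cycle 4: PE[2][0] → acc 45, east 3, south 45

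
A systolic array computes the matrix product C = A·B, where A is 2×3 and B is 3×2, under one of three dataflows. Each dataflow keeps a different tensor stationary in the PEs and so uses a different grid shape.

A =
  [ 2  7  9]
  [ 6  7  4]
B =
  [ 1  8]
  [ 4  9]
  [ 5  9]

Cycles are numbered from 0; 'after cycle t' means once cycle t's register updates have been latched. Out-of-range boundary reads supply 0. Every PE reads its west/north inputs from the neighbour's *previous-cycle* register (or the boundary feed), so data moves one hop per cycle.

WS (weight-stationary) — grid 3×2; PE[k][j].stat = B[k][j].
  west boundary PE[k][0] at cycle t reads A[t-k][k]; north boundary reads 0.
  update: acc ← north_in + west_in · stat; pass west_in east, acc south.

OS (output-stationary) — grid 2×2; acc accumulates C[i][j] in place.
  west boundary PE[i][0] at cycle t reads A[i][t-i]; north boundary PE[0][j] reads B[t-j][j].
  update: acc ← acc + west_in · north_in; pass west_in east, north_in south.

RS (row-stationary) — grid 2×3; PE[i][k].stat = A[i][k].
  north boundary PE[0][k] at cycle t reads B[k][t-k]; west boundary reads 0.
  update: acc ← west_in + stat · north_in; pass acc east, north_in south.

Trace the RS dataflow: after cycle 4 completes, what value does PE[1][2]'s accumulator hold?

PE[1][2].acc = 147

RS on a 2×3 grid — tracing PE[1][2] and its feeders:
  0: (0,2).acc=0  regs=<0,0>
  0: (1,1).acc=0  regs=<0,0>
  0: (1,2).acc=0  regs=<0,0>
  1: (0,2).acc=0  regs=<0,0>
  1: (1,1).acc=0  regs=<0,0>
  1: (1,2).acc=0  regs=<0,0>
  2: (0,2).acc=75  regs=<75,5>
  2: (1,1).acc=34  regs=<34,4>
  2: (1,2).acc=0  regs=<0,0>
  3: (0,2).acc=160  regs=<160,9>
  3: (1,1).acc=111  regs=<111,9>
  3: (1,2).acc=54  regs=<54,5>
  4: (0,2).acc=0  regs=<0,0>
  4: (1,1).acc=0  regs=<0,0>
  4: (1,2).acc=147  regs=<147,9>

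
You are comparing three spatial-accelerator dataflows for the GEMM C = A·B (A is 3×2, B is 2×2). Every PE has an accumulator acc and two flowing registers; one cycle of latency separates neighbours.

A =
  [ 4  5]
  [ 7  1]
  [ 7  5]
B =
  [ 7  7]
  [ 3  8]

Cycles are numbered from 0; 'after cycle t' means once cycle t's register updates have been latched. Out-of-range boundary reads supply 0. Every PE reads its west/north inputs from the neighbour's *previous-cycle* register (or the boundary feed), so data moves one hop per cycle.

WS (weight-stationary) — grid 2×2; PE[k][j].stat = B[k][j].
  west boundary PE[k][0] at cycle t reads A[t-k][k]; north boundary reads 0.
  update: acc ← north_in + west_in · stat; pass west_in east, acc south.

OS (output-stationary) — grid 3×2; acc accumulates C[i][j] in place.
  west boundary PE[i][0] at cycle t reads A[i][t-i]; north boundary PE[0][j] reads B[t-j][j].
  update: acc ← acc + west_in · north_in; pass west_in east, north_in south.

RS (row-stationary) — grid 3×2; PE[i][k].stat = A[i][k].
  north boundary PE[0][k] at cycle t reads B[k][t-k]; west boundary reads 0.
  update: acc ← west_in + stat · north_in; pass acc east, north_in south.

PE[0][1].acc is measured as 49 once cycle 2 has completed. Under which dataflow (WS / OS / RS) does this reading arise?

dataflow = WS

WS [2×2] PE[0][1] across cycles:
  0: (0,1).acc=0  regs=<0,0>
  1: (0,1).acc=28  regs=<4,28>
  2: (0,1).acc=49  regs=<7,49>
OS [3×2] PE[0][1] across cycles:
  0: (0,1).acc=0  regs=<0,0>
  1: (0,1).acc=28  regs=<4,7>
  2: (0,1).acc=68  regs=<5,8>
RS [3×2] PE[0][1] across cycles:
  0: (0,1).acc=0  regs=<0,0>
  1: (0,1).acc=43  regs=<43,3>
  2: (0,1).acc=68  regs=<68,8>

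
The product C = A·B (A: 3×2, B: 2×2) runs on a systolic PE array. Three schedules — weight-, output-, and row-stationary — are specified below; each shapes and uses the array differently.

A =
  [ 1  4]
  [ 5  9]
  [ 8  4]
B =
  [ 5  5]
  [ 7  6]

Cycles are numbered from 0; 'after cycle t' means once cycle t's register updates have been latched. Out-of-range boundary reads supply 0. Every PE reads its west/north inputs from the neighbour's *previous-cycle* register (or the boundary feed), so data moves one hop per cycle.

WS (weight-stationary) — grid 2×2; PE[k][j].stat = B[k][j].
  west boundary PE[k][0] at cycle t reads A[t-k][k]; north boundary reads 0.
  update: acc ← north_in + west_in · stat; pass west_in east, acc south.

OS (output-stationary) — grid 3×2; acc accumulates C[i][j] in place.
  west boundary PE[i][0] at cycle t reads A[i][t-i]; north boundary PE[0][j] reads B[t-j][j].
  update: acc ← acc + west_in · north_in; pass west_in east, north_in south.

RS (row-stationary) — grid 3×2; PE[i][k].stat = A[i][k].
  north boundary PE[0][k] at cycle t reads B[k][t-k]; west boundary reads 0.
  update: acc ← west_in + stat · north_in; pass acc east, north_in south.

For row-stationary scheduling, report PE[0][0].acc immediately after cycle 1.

PE[0][0].acc = 5

RS on a 3×2 grid — tracing PE[0][0] and its feeders:
  t=0 PE[0][0]: acc=5 h=5 v=5
  t=1 PE[0][0]: acc=5 h=5 v=5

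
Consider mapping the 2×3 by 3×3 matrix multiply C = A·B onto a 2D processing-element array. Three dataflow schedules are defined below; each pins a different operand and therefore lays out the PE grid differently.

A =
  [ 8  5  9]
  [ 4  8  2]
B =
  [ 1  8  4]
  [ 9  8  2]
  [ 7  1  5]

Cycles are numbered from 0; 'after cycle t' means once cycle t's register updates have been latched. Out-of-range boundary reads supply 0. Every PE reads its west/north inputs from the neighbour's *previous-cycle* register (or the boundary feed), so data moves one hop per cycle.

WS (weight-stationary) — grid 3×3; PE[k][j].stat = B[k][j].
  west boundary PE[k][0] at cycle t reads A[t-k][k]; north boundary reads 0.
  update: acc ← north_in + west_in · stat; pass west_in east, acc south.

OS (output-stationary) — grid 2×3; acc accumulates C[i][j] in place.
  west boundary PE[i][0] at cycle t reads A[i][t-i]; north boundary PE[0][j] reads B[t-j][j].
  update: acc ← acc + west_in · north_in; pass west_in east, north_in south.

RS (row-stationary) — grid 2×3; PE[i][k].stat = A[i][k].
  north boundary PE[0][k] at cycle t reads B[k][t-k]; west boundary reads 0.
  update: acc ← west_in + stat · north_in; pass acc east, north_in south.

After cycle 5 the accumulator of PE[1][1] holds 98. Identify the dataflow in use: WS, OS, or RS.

WS (3×3 grid), PE[1][1]:
  step 0 · PE1,1: acc=0; fwd→0 fwd↓0
  step 1 · PE1,1: acc=0; fwd→0 fwd↓0
  step 2 · PE1,1: acc=104; fwd→5 fwd↓104
  step 3 · PE1,1: acc=96; fwd→8 fwd↓96
  step 4 · PE1,1: acc=0; fwd→0 fwd↓0
  step 5 · PE1,1: acc=0; fwd→0 fwd↓0
OS (2×3 grid), PE[1][1]:
  step 0 · PE1,1: acc=0; fwd→0 fwd↓0
  step 1 · PE1,1: acc=0; fwd→0 fwd↓0
  step 2 · PE1,1: acc=32; fwd→4 fwd↓8
  step 3 · PE1,1: acc=96; fwd→8 fwd↓8
  step 4 · PE1,1: acc=98; fwd→2 fwd↓1
  step 5 · PE1,1: acc=98; fwd→0 fwd↓0
RS (2×3 grid), PE[1][1]:
  step 0 · PE1,1: acc=0; fwd→0 fwd↓0
  step 1 · PE1,1: acc=0; fwd→0 fwd↓0
  step 2 · PE1,1: acc=76; fwd→76 fwd↓9
  step 3 · PE1,1: acc=96; fwd→96 fwd↓8
  step 4 · PE1,1: acc=32; fwd→32 fwd↓2
  step 5 · PE1,1: acc=0; fwd→0 fwd↓0

dataflow = OS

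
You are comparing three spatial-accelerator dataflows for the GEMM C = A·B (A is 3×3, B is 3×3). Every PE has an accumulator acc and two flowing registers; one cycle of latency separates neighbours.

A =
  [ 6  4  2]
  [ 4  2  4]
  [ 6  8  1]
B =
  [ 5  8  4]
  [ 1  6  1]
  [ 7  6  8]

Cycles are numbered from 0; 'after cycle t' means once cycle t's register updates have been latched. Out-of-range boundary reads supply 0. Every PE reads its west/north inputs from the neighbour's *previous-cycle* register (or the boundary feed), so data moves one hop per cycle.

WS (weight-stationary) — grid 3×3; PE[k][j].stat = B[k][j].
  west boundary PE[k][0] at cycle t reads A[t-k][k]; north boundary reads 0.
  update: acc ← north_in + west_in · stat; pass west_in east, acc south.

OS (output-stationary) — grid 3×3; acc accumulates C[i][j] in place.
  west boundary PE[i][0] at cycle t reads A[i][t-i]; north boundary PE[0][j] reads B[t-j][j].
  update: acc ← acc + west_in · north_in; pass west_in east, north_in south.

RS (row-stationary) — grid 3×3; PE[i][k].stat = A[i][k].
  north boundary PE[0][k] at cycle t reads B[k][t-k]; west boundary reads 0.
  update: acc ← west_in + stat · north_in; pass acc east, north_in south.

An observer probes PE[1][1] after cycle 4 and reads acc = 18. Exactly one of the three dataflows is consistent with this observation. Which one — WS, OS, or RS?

WS [3×3] PE[1][1] across cycles:
  cycle 0: PE[1][1] → acc 0, east 0, south 0
  cycle 1: PE[1][1] → acc 0, east 0, south 0
  cycle 2: PE[1][1] → acc 72, east 4, south 72
  cycle 3: PE[1][1] → acc 44, east 2, south 44
  cycle 4: PE[1][1] → acc 96, east 8, south 96
OS [3×3] PE[1][1] across cycles:
  cycle 0: PE[1][1] → acc 0, east 0, south 0
  cycle 1: PE[1][1] → acc 0, east 0, south 0
  cycle 2: PE[1][1] → acc 32, east 4, south 8
  cycle 3: PE[1][1] → acc 44, east 2, south 6
  cycle 4: PE[1][1] → acc 68, east 4, south 6
RS [3×3] PE[1][1] across cycles:
  cycle 0: PE[1][1] → acc 0, east 0, south 0
  cycle 1: PE[1][1] → acc 0, east 0, south 0
  cycle 2: PE[1][1] → acc 22, east 22, south 1
  cycle 3: PE[1][1] → acc 44, east 44, south 6
  cycle 4: PE[1][1] → acc 18, east 18, south 1

dataflow = RS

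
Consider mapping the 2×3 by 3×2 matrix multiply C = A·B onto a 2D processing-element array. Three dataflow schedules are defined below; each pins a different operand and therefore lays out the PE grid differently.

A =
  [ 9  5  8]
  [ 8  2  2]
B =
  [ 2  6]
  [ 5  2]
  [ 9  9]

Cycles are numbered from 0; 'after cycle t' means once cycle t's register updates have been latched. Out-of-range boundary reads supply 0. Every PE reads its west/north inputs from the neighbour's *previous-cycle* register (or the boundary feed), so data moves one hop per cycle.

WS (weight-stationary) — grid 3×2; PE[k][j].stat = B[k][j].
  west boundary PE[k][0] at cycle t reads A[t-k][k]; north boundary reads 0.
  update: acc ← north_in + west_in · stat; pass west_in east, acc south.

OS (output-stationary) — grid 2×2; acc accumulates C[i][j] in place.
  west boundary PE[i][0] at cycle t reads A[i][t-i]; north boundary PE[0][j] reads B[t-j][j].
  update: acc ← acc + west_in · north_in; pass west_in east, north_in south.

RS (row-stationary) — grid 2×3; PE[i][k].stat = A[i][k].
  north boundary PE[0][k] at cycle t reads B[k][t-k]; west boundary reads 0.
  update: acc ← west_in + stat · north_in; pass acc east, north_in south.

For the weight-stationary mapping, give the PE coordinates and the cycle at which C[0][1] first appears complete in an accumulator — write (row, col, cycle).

(row, col, cycle) = (2, 1, 3)

WS — PE[2][1] is where C[0][1] collects:
  0: (2,1).acc=0  regs=<0,0>
  1: (2,1).acc=0  regs=<0,0>
  2: (2,1).acc=0  regs=<0,0>
  3: (2,1).acc=136  regs=<8,136>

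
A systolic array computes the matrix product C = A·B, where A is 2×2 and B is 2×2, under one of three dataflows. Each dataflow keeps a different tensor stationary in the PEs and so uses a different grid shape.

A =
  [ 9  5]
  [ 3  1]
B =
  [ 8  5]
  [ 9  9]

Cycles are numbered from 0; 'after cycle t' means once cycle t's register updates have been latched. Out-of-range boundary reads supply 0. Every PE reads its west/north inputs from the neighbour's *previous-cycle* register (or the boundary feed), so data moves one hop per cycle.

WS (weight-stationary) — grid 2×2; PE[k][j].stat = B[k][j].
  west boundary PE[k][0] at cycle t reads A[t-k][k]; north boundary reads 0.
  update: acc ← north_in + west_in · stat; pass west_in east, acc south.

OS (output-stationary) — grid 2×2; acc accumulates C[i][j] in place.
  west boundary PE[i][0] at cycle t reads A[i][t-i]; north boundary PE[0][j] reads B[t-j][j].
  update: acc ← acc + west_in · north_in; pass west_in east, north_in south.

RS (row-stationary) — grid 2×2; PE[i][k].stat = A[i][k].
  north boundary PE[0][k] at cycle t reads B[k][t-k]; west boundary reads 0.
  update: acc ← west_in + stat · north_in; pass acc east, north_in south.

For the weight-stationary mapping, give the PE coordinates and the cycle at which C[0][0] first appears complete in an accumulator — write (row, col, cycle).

(row, col, cycle) = (1, 0, 1)

Under WS, C[0][0] lands at PE[1][0]:
  step 0 · PE1,0: acc=0; fwd→0 fwd↓0
  step 1 · PE1,0: acc=117; fwd→5 fwd↓117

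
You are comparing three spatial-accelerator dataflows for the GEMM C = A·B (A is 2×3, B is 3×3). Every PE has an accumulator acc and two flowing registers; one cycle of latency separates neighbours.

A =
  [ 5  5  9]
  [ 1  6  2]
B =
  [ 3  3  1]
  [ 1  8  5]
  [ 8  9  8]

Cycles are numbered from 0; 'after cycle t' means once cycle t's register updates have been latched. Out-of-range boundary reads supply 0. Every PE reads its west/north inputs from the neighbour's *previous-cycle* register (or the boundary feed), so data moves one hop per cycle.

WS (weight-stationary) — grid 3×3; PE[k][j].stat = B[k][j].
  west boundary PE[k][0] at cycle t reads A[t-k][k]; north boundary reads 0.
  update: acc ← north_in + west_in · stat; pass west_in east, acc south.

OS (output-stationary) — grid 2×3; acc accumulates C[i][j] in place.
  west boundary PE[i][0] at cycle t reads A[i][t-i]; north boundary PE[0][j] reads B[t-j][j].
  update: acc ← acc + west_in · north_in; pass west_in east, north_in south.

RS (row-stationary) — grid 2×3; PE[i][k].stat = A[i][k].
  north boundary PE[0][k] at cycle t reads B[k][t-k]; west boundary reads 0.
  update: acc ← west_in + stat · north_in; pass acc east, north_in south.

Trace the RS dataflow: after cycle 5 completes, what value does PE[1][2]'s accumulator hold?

RS 2×3: PE[1][2] cycle-by-cycle (with neighbour feeds):
  after 0 — PE[0][2] acc=0, pass-E 0, pass-S 0
  after 0 — PE[1][1] acc=0, pass-E 0, pass-S 0
  after 0 — PE[1][2] acc=0, pass-E 0, pass-S 0
  after 1 — PE[0][2] acc=0, pass-E 0, pass-S 0
  after 1 — PE[1][1] acc=0, pass-E 0, pass-S 0
  after 1 — PE[1][2] acc=0, pass-E 0, pass-S 0
  after 2 — PE[0][2] acc=92, pass-E 92, pass-S 8
  after 2 — PE[1][1] acc=9, pass-E 9, pass-S 1
  after 2 — PE[1][2] acc=0, pass-E 0, pass-S 0
  after 3 — PE[0][2] acc=136, pass-E 136, pass-S 9
  after 3 — PE[1][1] acc=51, pass-E 51, pass-S 8
  after 3 — PE[1][2] acc=25, pass-E 25, pass-S 8
  after 4 — PE[0][2] acc=102, pass-E 102, pass-S 8
  after 4 — PE[1][1] acc=31, pass-E 31, pass-S 5
  after 4 — PE[1][2] acc=69, pass-E 69, pass-S 9
  after 5 — PE[0][2] acc=0, pass-E 0, pass-S 0
  after 5 — PE[1][1] acc=0, pass-E 0, pass-S 0
  after 5 — PE[1][2] acc=47, pass-E 47, pass-S 8

PE[1][2].acc = 47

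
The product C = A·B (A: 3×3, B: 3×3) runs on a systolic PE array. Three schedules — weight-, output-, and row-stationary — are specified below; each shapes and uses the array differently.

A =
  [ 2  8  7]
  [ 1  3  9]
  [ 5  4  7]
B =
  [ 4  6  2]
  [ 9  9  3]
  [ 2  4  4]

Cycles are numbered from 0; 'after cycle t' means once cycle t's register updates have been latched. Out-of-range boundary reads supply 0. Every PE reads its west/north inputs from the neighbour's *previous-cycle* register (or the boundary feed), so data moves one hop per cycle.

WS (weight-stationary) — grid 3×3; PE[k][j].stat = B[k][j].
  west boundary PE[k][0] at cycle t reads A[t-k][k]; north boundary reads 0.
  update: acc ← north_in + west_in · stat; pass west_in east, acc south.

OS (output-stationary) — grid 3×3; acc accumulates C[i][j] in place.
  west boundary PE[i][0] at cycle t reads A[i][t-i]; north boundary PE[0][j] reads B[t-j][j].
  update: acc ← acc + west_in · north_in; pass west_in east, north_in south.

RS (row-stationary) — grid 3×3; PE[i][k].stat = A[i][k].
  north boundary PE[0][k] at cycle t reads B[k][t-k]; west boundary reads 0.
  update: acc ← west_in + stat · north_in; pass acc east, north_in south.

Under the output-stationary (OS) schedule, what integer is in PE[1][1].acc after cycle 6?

PE[1][1].acc = 69

OS on a 3×3 grid — tracing PE[1][1] and its feeders:
  @0  [0,1]  acc 0  |  →0  ↓0
  @0  [1,0]  acc 0  |  →0  ↓0
  @0  [1,1]  acc 0  |  →0  ↓0
  @1  [0,1]  acc 12  |  →2  ↓6
  @1  [1,0]  acc 4  |  →1  ↓4
  @1  [1,1]  acc 0  |  →0  ↓0
  @2  [0,1]  acc 84  |  →8  ↓9
  @2  [1,0]  acc 31  |  →3  ↓9
  @2  [1,1]  acc 6  |  →1  ↓6
  @3  [0,1]  acc 112  |  →7  ↓4
  @3  [1,0]  acc 49  |  →9  ↓2
  @3  [1,1]  acc 33  |  →3  ↓9
  @4  [0,1]  acc 112  |  →0  ↓0
  @4  [1,0]  acc 49  |  →0  ↓0
  @4  [1,1]  acc 69  |  →9  ↓4
  @5  [0,1]  acc 112  |  →0  ↓0
  @5  [1,0]  acc 49  |  →0  ↓0
  @5  [1,1]  acc 69  |  →0  ↓0
  @6  [0,1]  acc 112  |  →0  ↓0
  @6  [1,0]  acc 49  |  →0  ↓0
  @6  [1,1]  acc 69  |  →0  ↓0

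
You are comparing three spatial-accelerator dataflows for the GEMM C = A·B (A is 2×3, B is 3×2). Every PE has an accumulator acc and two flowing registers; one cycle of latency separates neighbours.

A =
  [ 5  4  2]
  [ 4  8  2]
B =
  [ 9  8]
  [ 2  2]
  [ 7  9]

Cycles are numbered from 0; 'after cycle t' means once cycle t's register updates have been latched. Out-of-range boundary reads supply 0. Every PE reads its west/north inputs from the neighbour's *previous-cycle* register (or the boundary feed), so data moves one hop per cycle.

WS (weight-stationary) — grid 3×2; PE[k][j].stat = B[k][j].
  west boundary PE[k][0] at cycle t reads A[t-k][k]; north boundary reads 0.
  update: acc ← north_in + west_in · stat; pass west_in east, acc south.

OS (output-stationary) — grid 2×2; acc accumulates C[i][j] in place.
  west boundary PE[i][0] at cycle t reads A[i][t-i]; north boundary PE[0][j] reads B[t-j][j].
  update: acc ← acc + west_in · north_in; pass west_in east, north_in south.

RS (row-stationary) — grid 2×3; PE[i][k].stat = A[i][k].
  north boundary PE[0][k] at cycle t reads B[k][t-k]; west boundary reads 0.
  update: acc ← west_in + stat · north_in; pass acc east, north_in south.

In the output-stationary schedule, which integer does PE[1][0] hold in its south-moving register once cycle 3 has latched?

OS (2×2). Following PE[1][0] plus its west/north inputs:
  [0] (0,0) acc=45 (h:5 v:9)
  [0] (1,0) acc=0 (h:0 v:0)
  [1] (0,0) acc=53 (h:4 v:2)
  [1] (1,0) acc=36 (h:4 v:9)
  [2] (0,0) acc=67 (h:2 v:7)
  [2] (1,0) acc=52 (h:8 v:2)
  [3] (0,0) acc=67 (h:0 v:0)
  [3] (1,0) acc=66 (h:2 v:7)

register = 7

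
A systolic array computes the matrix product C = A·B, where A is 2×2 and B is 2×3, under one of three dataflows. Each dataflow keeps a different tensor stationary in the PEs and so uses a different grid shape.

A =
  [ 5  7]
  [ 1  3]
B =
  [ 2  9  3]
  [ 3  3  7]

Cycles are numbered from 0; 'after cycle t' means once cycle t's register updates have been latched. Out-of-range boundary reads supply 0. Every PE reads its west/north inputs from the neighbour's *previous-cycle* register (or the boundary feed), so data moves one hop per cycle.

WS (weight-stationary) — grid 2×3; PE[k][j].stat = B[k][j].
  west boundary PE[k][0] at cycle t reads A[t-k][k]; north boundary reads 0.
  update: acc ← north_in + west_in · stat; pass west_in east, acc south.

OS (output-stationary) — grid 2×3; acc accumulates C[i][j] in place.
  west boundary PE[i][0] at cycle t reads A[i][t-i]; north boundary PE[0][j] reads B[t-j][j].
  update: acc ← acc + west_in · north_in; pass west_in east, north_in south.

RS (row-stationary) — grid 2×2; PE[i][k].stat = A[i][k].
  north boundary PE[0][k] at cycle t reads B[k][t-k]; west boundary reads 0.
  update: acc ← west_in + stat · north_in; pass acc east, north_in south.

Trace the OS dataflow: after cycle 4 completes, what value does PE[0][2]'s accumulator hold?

PE[0][2].acc = 64

OS (2×3). Following PE[0][2] plus its west/north inputs:
  step 0 · PE0,1: acc=0; fwd→0 fwd↓0
  step 0 · PE0,2: acc=0; fwd→0 fwd↓0
  step 1 · PE0,1: acc=45; fwd→5 fwd↓9
  step 1 · PE0,2: acc=0; fwd→0 fwd↓0
  step 2 · PE0,1: acc=66; fwd→7 fwd↓3
  step 2 · PE0,2: acc=15; fwd→5 fwd↓3
  step 3 · PE0,1: acc=66; fwd→0 fwd↓0
  step 3 · PE0,2: acc=64; fwd→7 fwd↓7
  step 4 · PE0,1: acc=66; fwd→0 fwd↓0
  step 4 · PE0,2: acc=64; fwd→0 fwd↓0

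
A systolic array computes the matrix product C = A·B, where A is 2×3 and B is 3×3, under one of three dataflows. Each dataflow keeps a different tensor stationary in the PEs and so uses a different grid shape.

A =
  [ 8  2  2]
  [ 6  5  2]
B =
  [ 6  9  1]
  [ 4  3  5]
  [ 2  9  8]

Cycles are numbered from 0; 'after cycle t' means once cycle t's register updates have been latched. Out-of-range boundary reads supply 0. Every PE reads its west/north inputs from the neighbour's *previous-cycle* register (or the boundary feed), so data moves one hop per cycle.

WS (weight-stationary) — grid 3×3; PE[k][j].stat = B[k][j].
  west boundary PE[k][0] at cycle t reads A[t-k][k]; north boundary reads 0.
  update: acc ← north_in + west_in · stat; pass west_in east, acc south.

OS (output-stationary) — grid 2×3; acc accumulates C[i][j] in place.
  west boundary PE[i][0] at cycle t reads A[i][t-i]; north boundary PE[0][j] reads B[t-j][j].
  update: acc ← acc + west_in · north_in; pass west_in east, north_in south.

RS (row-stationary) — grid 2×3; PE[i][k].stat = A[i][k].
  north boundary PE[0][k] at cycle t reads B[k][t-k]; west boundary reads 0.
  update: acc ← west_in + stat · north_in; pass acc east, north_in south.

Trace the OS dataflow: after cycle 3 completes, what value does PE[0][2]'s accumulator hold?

OS 2×3: PE[0][2] cycle-by-cycle (with neighbour feeds):
  step 0 · PE0,1: acc=0; fwd→0 fwd↓0
  step 0 · PE0,2: acc=0; fwd→0 fwd↓0
  step 1 · PE0,1: acc=72; fwd→8 fwd↓9
  step 1 · PE0,2: acc=0; fwd→0 fwd↓0
  step 2 · PE0,1: acc=78; fwd→2 fwd↓3
  step 2 · PE0,2: acc=8; fwd→8 fwd↓1
  step 3 · PE0,1: acc=96; fwd→2 fwd↓9
  step 3 · PE0,2: acc=18; fwd→2 fwd↓5

PE[0][2].acc = 18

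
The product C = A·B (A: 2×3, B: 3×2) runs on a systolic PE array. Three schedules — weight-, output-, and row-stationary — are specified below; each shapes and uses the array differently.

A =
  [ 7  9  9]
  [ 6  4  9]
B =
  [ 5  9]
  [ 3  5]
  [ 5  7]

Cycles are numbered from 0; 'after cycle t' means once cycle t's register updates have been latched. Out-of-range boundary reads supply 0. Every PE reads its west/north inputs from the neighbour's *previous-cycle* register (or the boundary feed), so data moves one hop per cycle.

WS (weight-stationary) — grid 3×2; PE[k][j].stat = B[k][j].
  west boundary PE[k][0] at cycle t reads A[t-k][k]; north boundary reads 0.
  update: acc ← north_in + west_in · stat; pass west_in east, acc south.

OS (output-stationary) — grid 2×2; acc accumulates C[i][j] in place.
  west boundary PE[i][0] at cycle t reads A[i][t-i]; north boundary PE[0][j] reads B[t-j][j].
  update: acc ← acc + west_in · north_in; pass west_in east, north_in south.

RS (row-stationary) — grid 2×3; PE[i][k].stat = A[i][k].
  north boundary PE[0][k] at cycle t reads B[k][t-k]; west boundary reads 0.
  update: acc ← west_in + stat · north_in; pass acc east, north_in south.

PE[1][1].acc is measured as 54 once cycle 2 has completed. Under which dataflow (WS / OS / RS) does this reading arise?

Under WS (3×2), PE[1][1]:
  step 0 · PE1,1: acc=0; fwd→0 fwd↓0
  step 1 · PE1,1: acc=0; fwd→0 fwd↓0
  step 2 · PE1,1: acc=108; fwd→9 fwd↓108
Under OS (2×2), PE[1][1]:
  step 0 · PE1,1: acc=0; fwd→0 fwd↓0
  step 1 · PE1,1: acc=0; fwd→0 fwd↓0
  step 2 · PE1,1: acc=54; fwd→6 fwd↓9
Under RS (2×3), PE[1][1]:
  step 0 · PE1,1: acc=0; fwd→0 fwd↓0
  step 1 · PE1,1: acc=0; fwd→0 fwd↓0
  step 2 · PE1,1: acc=42; fwd→42 fwd↓3

dataflow = OS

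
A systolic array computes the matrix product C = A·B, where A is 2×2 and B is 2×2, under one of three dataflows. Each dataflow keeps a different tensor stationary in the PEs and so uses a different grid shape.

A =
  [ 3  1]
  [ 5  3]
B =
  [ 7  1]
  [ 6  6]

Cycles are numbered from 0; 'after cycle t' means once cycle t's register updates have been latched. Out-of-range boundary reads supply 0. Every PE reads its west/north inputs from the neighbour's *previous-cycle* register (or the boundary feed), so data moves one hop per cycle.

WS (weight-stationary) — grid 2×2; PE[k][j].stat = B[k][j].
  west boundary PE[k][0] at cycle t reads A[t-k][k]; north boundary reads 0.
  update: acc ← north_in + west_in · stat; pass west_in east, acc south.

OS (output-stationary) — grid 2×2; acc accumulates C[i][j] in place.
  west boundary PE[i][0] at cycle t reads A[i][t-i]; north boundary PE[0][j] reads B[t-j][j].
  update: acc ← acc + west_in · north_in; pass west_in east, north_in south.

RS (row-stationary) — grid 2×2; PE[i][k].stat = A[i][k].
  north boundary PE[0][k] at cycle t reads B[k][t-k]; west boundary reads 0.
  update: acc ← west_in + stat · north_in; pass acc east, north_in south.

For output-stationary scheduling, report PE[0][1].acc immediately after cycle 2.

PE[0][1].acc = 9

OS on a 2×2 grid — tracing PE[0][1] and its feeders:
  cycle 0: PE[0][0] → acc 21, east 3, south 7
  cycle 0: PE[0][1] → acc 0, east 0, south 0
  cycle 1: PE[0][0] → acc 27, east 1, south 6
  cycle 1: PE[0][1] → acc 3, east 3, south 1
  cycle 2: PE[0][0] → acc 27, east 0, south 0
  cycle 2: PE[0][1] → acc 9, east 1, south 6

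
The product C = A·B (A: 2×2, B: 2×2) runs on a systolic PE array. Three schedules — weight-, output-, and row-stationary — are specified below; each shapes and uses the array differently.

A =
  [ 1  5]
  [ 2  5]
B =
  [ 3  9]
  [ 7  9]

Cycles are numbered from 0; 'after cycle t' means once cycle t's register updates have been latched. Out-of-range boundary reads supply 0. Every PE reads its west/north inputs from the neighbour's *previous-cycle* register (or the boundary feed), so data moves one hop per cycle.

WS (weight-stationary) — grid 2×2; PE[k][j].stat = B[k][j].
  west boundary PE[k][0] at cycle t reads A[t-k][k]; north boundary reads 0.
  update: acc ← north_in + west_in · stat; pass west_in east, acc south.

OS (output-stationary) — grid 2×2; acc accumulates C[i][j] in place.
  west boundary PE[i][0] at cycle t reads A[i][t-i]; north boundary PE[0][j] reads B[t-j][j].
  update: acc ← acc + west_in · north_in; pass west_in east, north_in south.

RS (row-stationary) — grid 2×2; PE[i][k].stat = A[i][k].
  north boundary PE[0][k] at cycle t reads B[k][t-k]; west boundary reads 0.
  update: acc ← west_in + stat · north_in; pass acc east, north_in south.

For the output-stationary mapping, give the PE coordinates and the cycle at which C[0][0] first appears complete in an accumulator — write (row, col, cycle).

OS — PE[0][0] is where C[0][0] collects:
  c0 r0c0: 3 / 1 / 3
  c1 r0c0: 38 / 5 / 7

(row, col, cycle) = (0, 0, 1)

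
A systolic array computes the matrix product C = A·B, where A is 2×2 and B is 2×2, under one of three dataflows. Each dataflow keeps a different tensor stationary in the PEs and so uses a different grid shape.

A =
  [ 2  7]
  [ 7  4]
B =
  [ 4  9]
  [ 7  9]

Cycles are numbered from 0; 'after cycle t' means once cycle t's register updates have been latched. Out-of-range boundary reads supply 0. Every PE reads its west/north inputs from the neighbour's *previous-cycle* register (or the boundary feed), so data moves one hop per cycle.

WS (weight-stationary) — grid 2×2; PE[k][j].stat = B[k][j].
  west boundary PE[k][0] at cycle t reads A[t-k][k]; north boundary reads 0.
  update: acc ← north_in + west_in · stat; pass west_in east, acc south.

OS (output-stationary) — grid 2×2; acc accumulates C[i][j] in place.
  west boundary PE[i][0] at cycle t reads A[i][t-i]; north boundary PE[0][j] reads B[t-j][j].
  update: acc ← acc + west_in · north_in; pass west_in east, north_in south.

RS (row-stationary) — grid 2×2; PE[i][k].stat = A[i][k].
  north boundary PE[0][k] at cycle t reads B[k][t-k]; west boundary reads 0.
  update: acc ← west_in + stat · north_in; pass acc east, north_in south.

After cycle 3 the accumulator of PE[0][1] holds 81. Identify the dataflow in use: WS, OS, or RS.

WS (2×2 grid), PE[0][1]:
  t=0 PE[0][1]: acc=0 h=0 v=0
  t=1 PE[0][1]: acc=18 h=2 v=18
  t=2 PE[0][1]: acc=63 h=7 v=63
  t=3 PE[0][1]: acc=0 h=0 v=0
OS (2×2 grid), PE[0][1]:
  t=0 PE[0][1]: acc=0 h=0 v=0
  t=1 PE[0][1]: acc=18 h=2 v=9
  t=2 PE[0][1]: acc=81 h=7 v=9
  t=3 PE[0][1]: acc=81 h=0 v=0
RS (2×2 grid), PE[0][1]:
  t=0 PE[0][1]: acc=0 h=0 v=0
  t=1 PE[0][1]: acc=57 h=57 v=7
  t=2 PE[0][1]: acc=81 h=81 v=9
  t=3 PE[0][1]: acc=0 h=0 v=0

dataflow = OS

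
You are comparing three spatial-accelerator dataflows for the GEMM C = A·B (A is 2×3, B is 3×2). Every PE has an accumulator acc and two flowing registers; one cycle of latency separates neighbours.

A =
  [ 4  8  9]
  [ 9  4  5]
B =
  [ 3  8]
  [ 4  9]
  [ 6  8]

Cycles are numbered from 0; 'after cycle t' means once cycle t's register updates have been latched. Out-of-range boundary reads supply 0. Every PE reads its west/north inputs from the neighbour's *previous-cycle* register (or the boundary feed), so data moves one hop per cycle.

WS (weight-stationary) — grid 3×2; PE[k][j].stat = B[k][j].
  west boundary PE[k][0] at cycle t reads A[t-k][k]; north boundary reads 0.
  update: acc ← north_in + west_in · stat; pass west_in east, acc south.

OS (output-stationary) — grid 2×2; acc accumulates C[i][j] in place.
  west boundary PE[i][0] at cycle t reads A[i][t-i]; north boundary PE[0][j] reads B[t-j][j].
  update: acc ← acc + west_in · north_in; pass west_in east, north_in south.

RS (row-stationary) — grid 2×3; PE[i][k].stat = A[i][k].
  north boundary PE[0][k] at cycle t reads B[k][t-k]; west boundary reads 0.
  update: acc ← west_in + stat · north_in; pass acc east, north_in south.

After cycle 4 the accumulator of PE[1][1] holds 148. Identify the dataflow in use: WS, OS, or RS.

dataflow = OS

WS [3×2] PE[1][1] across cycles:
  c0 r1c1: 0 / 0 / 0
  c1 r1c1: 0 / 0 / 0
  c2 r1c1: 104 / 8 / 104
  c3 r1c1: 108 / 4 / 108
  c4 r1c1: 0 / 0 / 0
OS [2×2] PE[1][1] across cycles:
  c0 r1c1: 0 / 0 / 0
  c1 r1c1: 0 / 0 / 0
  c2 r1c1: 72 / 9 / 8
  c3 r1c1: 108 / 4 / 9
  c4 r1c1: 148 / 5 / 8
RS [2×3] PE[1][1] across cycles:
  c0 r1c1: 0 / 0 / 0
  c1 r1c1: 0 / 0 / 0
  c2 r1c1: 43 / 43 / 4
  c3 r1c1: 108 / 108 / 9
  c4 r1c1: 0 / 0 / 0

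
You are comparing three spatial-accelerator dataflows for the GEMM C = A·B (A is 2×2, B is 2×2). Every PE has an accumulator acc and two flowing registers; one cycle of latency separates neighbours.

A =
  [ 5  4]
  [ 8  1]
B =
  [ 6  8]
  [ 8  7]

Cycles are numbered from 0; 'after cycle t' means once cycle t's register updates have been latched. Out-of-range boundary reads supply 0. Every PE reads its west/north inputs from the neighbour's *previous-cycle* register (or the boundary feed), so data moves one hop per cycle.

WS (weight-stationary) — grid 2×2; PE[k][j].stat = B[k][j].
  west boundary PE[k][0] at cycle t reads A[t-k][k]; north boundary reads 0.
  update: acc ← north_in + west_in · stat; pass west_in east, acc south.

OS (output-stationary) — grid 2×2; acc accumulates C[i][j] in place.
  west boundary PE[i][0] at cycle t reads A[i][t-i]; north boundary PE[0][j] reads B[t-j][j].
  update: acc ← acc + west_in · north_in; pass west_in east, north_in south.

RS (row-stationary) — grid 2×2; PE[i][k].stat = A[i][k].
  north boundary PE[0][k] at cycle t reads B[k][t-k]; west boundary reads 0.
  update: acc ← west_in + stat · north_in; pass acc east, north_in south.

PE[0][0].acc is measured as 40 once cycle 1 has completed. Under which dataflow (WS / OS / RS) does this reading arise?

dataflow = RS

WS [2×2] PE[0][0] across cycles:
  c0 r0c0: 30 / 5 / 30
  c1 r0c0: 48 / 8 / 48
OS [2×2] PE[0][0] across cycles:
  c0 r0c0: 30 / 5 / 6
  c1 r0c0: 62 / 4 / 8
RS [2×2] PE[0][0] across cycles:
  c0 r0c0: 30 / 30 / 6
  c1 r0c0: 40 / 40 / 8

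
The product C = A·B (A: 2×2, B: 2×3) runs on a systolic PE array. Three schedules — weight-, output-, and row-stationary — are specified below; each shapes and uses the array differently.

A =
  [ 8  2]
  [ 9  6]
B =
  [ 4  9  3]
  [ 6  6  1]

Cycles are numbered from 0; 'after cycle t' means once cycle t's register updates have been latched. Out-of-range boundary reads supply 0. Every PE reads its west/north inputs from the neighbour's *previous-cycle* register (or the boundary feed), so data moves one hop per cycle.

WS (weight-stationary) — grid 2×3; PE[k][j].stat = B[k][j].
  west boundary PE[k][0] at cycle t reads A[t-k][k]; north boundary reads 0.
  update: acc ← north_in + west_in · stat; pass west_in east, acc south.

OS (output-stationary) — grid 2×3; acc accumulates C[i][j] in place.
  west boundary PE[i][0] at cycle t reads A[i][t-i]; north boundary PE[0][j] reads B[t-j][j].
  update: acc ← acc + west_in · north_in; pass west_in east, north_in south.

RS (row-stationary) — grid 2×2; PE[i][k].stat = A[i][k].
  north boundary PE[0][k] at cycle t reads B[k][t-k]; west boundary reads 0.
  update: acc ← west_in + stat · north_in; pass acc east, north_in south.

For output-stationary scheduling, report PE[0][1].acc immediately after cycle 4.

OS (2×3). Following PE[0][1] plus its west/north inputs:
  c0 r0c0: 32 / 8 / 4
  c0 r0c1: 0 / 0 / 0
  c1 r0c0: 44 / 2 / 6
  c1 r0c1: 72 / 8 / 9
  c2 r0c0: 44 / 0 / 0
  c2 r0c1: 84 / 2 / 6
  c3 r0c0: 44 / 0 / 0
  c3 r0c1: 84 / 0 / 0
  c4 r0c0: 44 / 0 / 0
  c4 r0c1: 84 / 0 / 0

PE[0][1].acc = 84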